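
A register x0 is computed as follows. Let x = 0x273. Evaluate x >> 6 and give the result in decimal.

9

0x273 = 1001110011
shift right by 6 → 0000001001 = 9
(equivalently, floor(627 / 64))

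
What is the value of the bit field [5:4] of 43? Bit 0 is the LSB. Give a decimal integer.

2

v = 00101011
Shift right by 4: 0010
Mask low 2 bits: 10 = 2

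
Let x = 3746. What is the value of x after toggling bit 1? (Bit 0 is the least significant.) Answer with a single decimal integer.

3744

x = 111010100010
bit 1 is currently 1; toggle it via x ^ (1 << 1) = x ^ 2
→ 111010100000 = 3744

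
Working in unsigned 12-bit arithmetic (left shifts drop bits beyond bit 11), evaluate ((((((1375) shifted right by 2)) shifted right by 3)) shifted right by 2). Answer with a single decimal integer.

10

1375 = 010101011111
→ shifted right by 2 → 000101010111 = 343
→ shifted right by 3 → 000000101010 = 42
→ shifted right by 2 → 000000001010 = 10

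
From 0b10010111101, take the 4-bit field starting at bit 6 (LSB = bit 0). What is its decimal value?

v = 10010111101
Shift right by 6: 10010
Mask low 4 bits: 0010 = 2

2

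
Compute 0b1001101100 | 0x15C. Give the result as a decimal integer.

a = 1001101100
0x15C = 0101011100
 OR → 1101111100 = 892

892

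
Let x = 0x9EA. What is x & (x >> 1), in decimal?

224

x = 100111101010 = 2538
x>>1 = 010011110101
AND  = 000011100000 = 224
(x & (x >> 1) has a 1 wherever x has two consecutive 1 bits.)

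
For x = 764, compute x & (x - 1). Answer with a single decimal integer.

x = 1011111100 = 764
x - 1 = 1011111011
AND   = 1011111000 = 760
(x & (x - 1) clears the lowest set bit of x.)

760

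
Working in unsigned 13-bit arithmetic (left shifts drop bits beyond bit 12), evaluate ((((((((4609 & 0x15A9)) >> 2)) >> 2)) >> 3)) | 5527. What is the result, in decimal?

4609 = 1001000000001
0x15A9 = 1010110101001
→ & → 1000000000001 = 4097
→ >> 2 → 0010000000000 = 1024
→ >> 2 → 0000100000000 = 256
→ >> 3 → 0000000100000 = 32
5527 = 1010110010111
→ | → 1010110110111 = 5559

5559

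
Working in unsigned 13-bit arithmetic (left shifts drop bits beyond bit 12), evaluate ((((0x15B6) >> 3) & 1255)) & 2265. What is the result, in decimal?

128

0x15B6 = 1010110110110
→ >> 3 → 0001010110110 = 694
1255 = 0010011100111
→ & → 0000010100110 = 166
2265 = 0100011011001
→ & → 0000010000000 = 128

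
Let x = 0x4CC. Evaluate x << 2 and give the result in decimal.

0x4CC = 0010011001100
shift left by 2 → 1001100110000 = 4912
(equivalently, 1228 × 2^2 = 1228 × 4)

4912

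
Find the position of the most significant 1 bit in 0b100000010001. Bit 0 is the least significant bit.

0b100000010001 = 100000010001
The topmost 1 is at position 11 (since 2^11 = 2048 ≤ 2065 < 4096).

11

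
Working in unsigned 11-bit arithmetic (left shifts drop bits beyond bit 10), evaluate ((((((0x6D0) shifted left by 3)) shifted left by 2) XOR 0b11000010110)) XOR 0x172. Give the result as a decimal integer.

0x6D0 = 11011010000
→ shifted left by 3 (mod 2^11) → 11010000000 = 1664
→ shifted left by 2 (mod 2^11) → 01000000000 = 512
0b11000010110 = 11000010110
→ XOR → 10000010110 = 1046
0x172 = 00101110010
→ XOR → 10101100100 = 1380

1380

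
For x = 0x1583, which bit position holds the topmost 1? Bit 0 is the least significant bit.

0x1583 = 1010110000011
The topmost 1 is at position 12 (since 2^12 = 4096 ≤ 5507 < 8192).

12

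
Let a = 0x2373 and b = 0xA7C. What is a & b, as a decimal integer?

624

0x2373 = 10001101110011
0xA7C = 00101001111100
AND → 00001001110000 = 624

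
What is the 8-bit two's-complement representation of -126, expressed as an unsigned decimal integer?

130

126 in 8 bits: 01111110
Invert: 10000001
Add 1:  10000010 = 130
(Check: 2^8 - 126 = 256 - 126 = 130.)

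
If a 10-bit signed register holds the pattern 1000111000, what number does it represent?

-456

pattern = 1000111000 (MSB is 1 ⇒ negative)
Invert: 0111000111, add 1 → 0111001000 = 456, so the value is -456.
(Equivalently: 568 - 2^10 = 568 - 1024 = -456.)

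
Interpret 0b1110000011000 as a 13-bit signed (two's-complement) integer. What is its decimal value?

-1000

pattern = 1110000011000 (MSB is 1 ⇒ negative)
Invert: 0001111100111, add 1 → 0001111101000 = 1000, so the value is -1000.
(Equivalently: 7192 - 2^13 = 7192 - 8192 = -1000.)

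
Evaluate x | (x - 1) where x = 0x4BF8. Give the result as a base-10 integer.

19455

x = 100101111111000 = 19448
x - 1 = 100101111110111
OR    = 100101111111111 = 19455
(x | (x - 1) sets all bits below the lowest set bit.)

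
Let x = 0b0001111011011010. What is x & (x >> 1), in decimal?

3656

x = 1111011011010 = 7898
x>>1 = 0111101101101
AND  = 0111001001000 = 3656
(x & (x >> 1) has a 1 wherever x has two consecutive 1 bits.)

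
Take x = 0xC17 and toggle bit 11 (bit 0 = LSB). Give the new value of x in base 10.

1047

x = 110000010111
bit 11 is currently 1; toggle it via x ^ (1 << 11) = x ^ 2048
→ 010000010111 = 1047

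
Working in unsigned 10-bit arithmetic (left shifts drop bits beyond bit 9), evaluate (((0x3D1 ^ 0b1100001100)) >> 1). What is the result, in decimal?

110

0x3D1 = 1111010001
0b1100001100 = 1100001100
→ ^ → 0011011101 = 221
→ >> 1 → 0001101110 = 110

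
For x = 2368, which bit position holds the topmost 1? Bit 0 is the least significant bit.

2368 = 100101000000
The topmost 1 is at position 11 (since 2^11 = 2048 ≤ 2368 < 4096).

11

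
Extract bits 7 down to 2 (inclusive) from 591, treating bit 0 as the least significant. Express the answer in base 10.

19

v = 001001001111
Shift right by 2: 0010010011
Mask low 6 bits: 010011 = 19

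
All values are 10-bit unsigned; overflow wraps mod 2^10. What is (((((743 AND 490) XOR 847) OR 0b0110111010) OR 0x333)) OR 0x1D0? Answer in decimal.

1023

743 = 1011100111
490 = 0111101010
→ AND → 0011100010 = 226
847 = 1101001111
→ XOR → 1110101101 = 941
0b0110111010 = 0110111010
→ OR → 1110111111 = 959
0x333 = 1100110011
→ OR → 1110111111 = 959
0x1D0 = 0111010000
→ OR → 1111111111 = 1023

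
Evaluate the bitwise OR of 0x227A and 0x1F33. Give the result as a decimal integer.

0x227A = 10001001111010
0x1F33 = 01111100110011
 OR → 11111101111011 = 16251

16251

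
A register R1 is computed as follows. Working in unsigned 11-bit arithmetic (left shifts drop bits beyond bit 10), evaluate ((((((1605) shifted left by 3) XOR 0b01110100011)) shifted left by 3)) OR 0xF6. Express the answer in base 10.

1278

1605 = 11001000101
→ shifted left by 3 (mod 2^11) → 01000101000 = 552
0b01110100011 = 01110100011
→ XOR → 00110001011 = 395
→ shifted left by 3 (mod 2^11) → 10001011000 = 1112
0xF6 = 00011110110
→ OR → 10011111110 = 1278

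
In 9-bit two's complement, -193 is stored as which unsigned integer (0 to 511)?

193 in 9 bits: 011000001
Invert: 100111110
Add 1:  100111111 = 319
(Check: 2^9 - 193 = 512 - 193 = 319.)

319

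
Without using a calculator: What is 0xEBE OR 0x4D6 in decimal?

0xEBE = 111010111110
0x4D6 = 010011010110
 OR → 111011111110 = 3838

3838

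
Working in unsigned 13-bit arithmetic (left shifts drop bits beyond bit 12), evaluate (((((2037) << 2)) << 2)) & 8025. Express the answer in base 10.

2037 = 0011111110101
→ << 2 (mod 2^13) → 1111111010100 = 8148
→ << 2 (mod 2^13) → 1111101010000 = 8016
8025 = 1111101011001
→ & → 1111101010000 = 8016

8016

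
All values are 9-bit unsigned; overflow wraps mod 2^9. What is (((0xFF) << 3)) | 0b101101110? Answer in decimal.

0xFF = 011111111
→ << 3 (mod 2^9) → 111111000 = 504
0b101101110 = 101101110
→ | → 111111110 = 510

510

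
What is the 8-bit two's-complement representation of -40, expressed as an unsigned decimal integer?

216

40 in 8 bits: 00101000
Invert: 11010111
Add 1:  11011000 = 216
(Check: 2^8 - 40 = 256 - 40 = 216.)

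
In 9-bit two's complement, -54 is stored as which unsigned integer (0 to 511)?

54 in 9 bits: 000110110
Invert: 111001001
Add 1:  111001010 = 458
(Check: 2^9 - 54 = 512 - 54 = 458.)

458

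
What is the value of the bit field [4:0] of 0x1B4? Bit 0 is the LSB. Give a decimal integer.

20

v = 110110100
Shift right by 0: 110110100
Mask low 5 bits: 10100 = 20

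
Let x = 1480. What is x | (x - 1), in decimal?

x = 10111001000 = 1480
x - 1 = 10111000111
OR    = 10111001111 = 1487
(x | (x - 1) sets all bits below the lowest set bit.)

1487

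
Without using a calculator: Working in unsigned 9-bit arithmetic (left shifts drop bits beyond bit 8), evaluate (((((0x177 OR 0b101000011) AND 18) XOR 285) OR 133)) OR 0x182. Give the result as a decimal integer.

399

0x177 = 101110111
0b101000011 = 101000011
→ OR → 101110111 = 375
18 = 000010010
→ AND → 000010010 = 18
285 = 100011101
→ XOR → 100001111 = 271
133 = 010000101
→ OR → 110001111 = 399
0x182 = 110000010
→ OR → 110001111 = 399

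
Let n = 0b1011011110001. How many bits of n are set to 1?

8

n = 1011011110001
Count the 1s: 1 + 1 + 1 + 1 + 1 + 1 + 1 + 1 = 8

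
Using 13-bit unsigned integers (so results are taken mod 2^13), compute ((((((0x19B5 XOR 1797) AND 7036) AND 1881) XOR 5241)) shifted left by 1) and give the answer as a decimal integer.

0x19B5 = 1100110110101
1797 = 0011100000101
→ XOR → 1111010110000 = 7856
7036 = 1101101111100
→ AND → 1101000110000 = 6704
1881 = 0011101011001
→ AND → 0001000010000 = 528
5241 = 1010001111001
→ XOR → 1011001101001 = 5737
→ shifted left by 1 (mod 2^13) → 0110011010010 = 3282

3282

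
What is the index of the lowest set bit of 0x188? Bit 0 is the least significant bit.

3

0x188 = 110001000
Trailing zeros: 3, so the lowest set bit is bit 3 (value 8).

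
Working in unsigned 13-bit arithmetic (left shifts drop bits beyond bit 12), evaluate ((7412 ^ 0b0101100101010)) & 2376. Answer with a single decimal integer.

7412 = 1110011110100
0b0101100101010 = 0101100101010
→ ^ → 1011111011110 = 6110
2376 = 0100101001000
→ & → 0000101001000 = 328

328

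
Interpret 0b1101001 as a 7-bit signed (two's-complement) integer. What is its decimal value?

-23

pattern = 1101001 (MSB is 1 ⇒ negative)
Invert: 0010110, add 1 → 0010111 = 23, so the value is -23.
(Equivalently: 105 - 2^7 = 105 - 128 = -23.)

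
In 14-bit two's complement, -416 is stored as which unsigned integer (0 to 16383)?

416 in 14 bits: 00000110100000
Invert: 11111001011111
Add 1:  11111001100000 = 15968
(Check: 2^14 - 416 = 16384 - 416 = 15968.)

15968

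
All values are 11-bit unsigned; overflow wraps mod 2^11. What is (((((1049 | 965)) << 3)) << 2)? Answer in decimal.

928

1049 = 10000011001
965 = 01111000101
→ | → 11111011101 = 2013
→ << 3 (mod 2^11) → 11011101000 = 1768
→ << 2 (mod 2^11) → 01110100000 = 928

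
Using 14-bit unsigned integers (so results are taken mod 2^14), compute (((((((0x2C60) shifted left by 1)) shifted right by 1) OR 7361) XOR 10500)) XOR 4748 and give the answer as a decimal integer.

10089

0x2C60 = 10110001100000
→ shifted left by 1 (mod 2^14) → 01100011000000 = 6336
→ shifted right by 1 → 00110001100000 = 3168
7361 = 01110011000001
→ OR → 01110011100001 = 7393
10500 = 10100100000100
→ XOR → 11010111100101 = 13797
4748 = 01001010001100
→ XOR → 10011101101001 = 10089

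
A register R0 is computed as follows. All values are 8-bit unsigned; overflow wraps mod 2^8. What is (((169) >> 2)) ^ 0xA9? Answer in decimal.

131

169 = 10101001
→ >> 2 → 00101010 = 42
0xA9 = 10101001
→ ^ → 10000011 = 131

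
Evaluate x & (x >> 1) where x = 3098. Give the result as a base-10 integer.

x = 110000011010 = 3098
x>>1 = 011000001101
AND  = 010000001000 = 1032
(x & (x >> 1) has a 1 wherever x has two consecutive 1 bits.)

1032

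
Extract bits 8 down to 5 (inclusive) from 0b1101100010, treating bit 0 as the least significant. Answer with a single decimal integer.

11

v = 1101100010
Shift right by 5: 11011
Mask low 4 bits: 1011 = 11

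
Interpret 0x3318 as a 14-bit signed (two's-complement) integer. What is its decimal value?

pattern = 11001100011000 (MSB is 1 ⇒ negative)
Invert: 00110011100111, add 1 → 00110011101000 = 3304, so the value is -3304.
(Equivalently: 13080 - 2^14 = 13080 - 16384 = -3304.)

-3304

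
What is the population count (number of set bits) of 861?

861 = 1101011101
Count the 1s: 1 + 1 + 1 + 1 + 1 + 1 + 1 = 7

7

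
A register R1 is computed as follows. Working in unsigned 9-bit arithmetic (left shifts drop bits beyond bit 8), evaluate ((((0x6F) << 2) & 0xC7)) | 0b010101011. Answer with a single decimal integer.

175

0x6F = 001101111
→ << 2 (mod 2^9) → 110111100 = 444
0xC7 = 011000111
→ & → 010000100 = 132
0b010101011 = 010101011
→ | → 010101111 = 175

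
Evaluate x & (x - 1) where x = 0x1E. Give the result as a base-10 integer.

28

x = 11110 = 30
x - 1 = 11101
AND   = 11100 = 28
(x & (x - 1) clears the lowest set bit of x.)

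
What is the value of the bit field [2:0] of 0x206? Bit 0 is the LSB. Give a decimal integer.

6

v = 0001000000110
Shift right by 0: 0001000000110
Mask low 3 bits: 110 = 6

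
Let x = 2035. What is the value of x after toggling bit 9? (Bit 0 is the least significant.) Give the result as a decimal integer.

x = 0011111110011
bit 9 is currently 1; toggle it via x ^ (1 << 9) = x ^ 512
→ 0010111110011 = 1523

1523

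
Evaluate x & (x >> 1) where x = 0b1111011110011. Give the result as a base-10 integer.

x = 1111011110011 = 7923
x>>1 = 0111101111001
AND  = 0111001110001 = 3697
(x & (x >> 1) has a 1 wherever x has two consecutive 1 bits.)

3697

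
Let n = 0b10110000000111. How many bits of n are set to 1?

6

n = 10110000000111
Count the 1s: 1 + 1 + 1 + 1 + 1 + 1 = 6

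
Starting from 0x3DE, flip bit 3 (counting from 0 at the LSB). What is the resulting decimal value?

982

x = 1111011110
bit 3 is currently 1; toggle it via x ^ (1 << 3) = x ^ 8
→ 1111010110 = 982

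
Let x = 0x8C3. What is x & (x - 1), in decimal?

2242

x = 100011000011 = 2243
x - 1 = 100011000010
AND   = 100011000010 = 2242
(x & (x - 1) clears the lowest set bit of x.)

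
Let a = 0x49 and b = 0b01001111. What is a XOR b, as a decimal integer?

0x49 = 1001001
b = 1001111
XOR → 0000110 = 6

6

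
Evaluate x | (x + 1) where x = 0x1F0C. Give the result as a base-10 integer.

7949

x = 1111100001100 = 7948
x + 1 = 1111100001101
OR    = 1111100001101 = 7949
(x | (x + 1) sets the lowest cleared bit.)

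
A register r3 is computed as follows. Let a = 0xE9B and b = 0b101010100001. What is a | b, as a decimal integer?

3771

0xE9B = 111010011011
b = 101010100001
 OR → 111010111011 = 3771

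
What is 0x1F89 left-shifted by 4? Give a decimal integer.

129168

0x1F89 = 00001111110001001
shift left by 4 → 11111100010010000 = 129168
(equivalently, 8073 × 2^4 = 8073 × 16)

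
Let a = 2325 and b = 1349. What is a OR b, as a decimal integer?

2325 = 100100010101
1349 = 010101000101
 OR → 110101010101 = 3413

3413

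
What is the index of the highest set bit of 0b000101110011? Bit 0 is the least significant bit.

8

0b000101110011 = 101110011
The topmost 1 is at position 8 (since 2^8 = 256 ≤ 371 < 512).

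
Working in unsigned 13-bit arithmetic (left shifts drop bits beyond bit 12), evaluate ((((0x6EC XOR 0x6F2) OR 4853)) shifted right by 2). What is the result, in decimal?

0x6EC = 0011011101100
0x6F2 = 0011011110010
→ XOR → 0000000011110 = 30
4853 = 1001011110101
→ OR → 1001011111111 = 4863
→ shifted right by 2 → 0010010111111 = 1215

1215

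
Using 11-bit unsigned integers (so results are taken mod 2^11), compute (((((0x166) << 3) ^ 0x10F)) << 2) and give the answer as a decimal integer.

252

0x166 = 00101100110
→ << 3 (mod 2^11) → 01100110000 = 816
0x10F = 00100001111
→ ^ → 01000111111 = 575
→ << 2 (mod 2^11) → 00011111100 = 252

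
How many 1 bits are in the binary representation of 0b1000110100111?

7

n = 1000110100111
Count the 1s: 1 + 1 + 1 + 1 + 1 + 1 + 1 = 7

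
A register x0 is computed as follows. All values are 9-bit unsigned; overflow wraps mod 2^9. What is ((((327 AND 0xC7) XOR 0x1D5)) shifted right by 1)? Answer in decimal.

201

327 = 101000111
0xC7 = 011000111
→ AND → 001000111 = 71
0x1D5 = 111010101
→ XOR → 110010010 = 402
→ shifted right by 1 → 011001001 = 201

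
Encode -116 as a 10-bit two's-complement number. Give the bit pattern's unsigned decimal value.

116 in 10 bits: 0001110100
Invert: 1110001011
Add 1:  1110001100 = 908
(Check: 2^10 - 116 = 1024 - 116 = 908.)

908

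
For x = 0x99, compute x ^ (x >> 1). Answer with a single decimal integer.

x = 10011001 = 153
x>>1 = 01001100
XOR  = 11010101 = 213
(x ^ (x >> 1) gives the standard binary-reflected Gray code of x.)

213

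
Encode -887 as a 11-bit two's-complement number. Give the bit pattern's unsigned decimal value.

1161

887 in 11 bits: 01101110111
Invert: 10010001000
Add 1:  10010001001 = 1161
(Check: 2^11 - 887 = 2048 - 887 = 1161.)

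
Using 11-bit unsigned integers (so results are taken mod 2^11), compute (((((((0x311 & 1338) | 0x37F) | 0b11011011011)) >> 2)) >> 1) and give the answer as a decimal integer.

0x311 = 01100010001
1338 = 10100111010
→ & → 00100010000 = 272
0x37F = 01101111111
→ | → 01101111111 = 895
0b11011011011 = 11011011011
→ | → 11111111111 = 2047
→ >> 2 → 00111111111 = 511
→ >> 1 → 00011111111 = 255

255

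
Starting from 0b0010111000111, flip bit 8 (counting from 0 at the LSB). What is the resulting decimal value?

1223

x = 0010111000111
bit 8 is currently 1; toggle it via x ^ (1 << 8) = x ^ 256
→ 0010011000111 = 1223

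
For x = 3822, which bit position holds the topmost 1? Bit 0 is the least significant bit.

3822 = 111011101110
The topmost 1 is at position 11 (since 2^11 = 2048 ≤ 3822 < 4096).

11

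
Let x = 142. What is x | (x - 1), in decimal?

x = 10001110 = 142
x - 1 = 10001101
OR    = 10001111 = 143
(x | (x - 1) sets all bits below the lowest set bit.)

143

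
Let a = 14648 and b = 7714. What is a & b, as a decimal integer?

6176

14648 = 11100100111000
7714 = 01111000100010
AND → 01100000100000 = 6176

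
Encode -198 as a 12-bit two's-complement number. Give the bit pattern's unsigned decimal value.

3898

198 in 12 bits: 000011000110
Invert: 111100111001
Add 1:  111100111010 = 3898
(Check: 2^12 - 198 = 4096 - 198 = 3898.)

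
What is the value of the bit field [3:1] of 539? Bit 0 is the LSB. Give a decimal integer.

5

v = 0001000011011
Shift right by 1: 000100001101
Mask low 3 bits: 101 = 5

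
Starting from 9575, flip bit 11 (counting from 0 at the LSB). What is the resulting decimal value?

11623

x = 10010101100111
bit 11 is currently 0; toggle it via x ^ (1 << 11) = x ^ 2048
→ 10110101100111 = 11623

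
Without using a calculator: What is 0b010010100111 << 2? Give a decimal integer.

4764

x = 0010010100111
shift left by 2 → 1001010011100 = 4764
(equivalently, 1191 × 2^2 = 1191 × 4)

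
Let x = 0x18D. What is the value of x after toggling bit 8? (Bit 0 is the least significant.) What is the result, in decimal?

141

x = 0110001101
bit 8 is currently 1; toggle it via x ^ (1 << 8) = x ^ 256
→ 0010001101 = 141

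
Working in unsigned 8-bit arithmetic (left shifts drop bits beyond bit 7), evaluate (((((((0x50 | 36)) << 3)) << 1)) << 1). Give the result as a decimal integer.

128

0x50 = 01010000
36 = 00100100
→ | → 01110100 = 116
→ << 3 (mod 2^8) → 10100000 = 160
→ << 1 (mod 2^8) → 01000000 = 64
→ << 1 (mod 2^8) → 10000000 = 128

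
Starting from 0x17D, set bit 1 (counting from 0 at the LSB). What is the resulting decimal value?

x = 00101111101
bit 1 is currently 0; set it via x | (1 << 1) = x | 2
→ 00101111111 = 383

383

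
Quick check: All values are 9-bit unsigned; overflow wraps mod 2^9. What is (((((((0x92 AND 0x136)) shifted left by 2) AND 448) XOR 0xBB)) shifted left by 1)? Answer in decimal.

0x92 = 010010010
0x136 = 100110110
→ AND → 000010010 = 18
→ shifted left by 2 (mod 2^9) → 001001000 = 72
448 = 111000000
→ AND → 001000000 = 64
0xBB = 010111011
→ XOR → 011111011 = 251
→ shifted left by 1 (mod 2^9) → 111110110 = 502

502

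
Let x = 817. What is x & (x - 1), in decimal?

x = 1100110001 = 817
x - 1 = 1100110000
AND   = 1100110000 = 816
(x & (x - 1) clears the lowest set bit of x.)

816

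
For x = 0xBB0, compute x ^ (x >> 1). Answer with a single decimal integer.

x = 101110110000 = 2992
x>>1 = 010111011000
XOR  = 111001101000 = 3688
(x ^ (x >> 1) gives the standard binary-reflected Gray code of x.)

3688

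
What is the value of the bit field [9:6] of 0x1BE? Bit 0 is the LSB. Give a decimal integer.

v = 0110111110
Shift right by 6: 0110
Mask low 4 bits: 0110 = 6

6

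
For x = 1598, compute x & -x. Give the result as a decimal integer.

2

x = 11000111110 = 1598
-x (two's complement) = …00111000010
AND   = 00000000010 = 2
(x & -x isolates the lowest set bit of x.)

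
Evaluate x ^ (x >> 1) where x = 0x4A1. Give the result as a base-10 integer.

1777

x = 10010100001 = 1185
x>>1 = 01001010000
XOR  = 11011110001 = 1777
(x ^ (x >> 1) gives the standard binary-reflected Gray code of x.)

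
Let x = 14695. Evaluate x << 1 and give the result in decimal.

14695 = 011100101100111
shift left by 1 → 111001011001110 = 29390
(equivalently, 14695 × 2^1 = 14695 × 2)

29390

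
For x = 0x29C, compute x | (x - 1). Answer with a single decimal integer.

671

x = 1010011100 = 668
x - 1 = 1010011011
OR    = 1010011111 = 671
(x | (x - 1) sets all bits below the lowest set bit.)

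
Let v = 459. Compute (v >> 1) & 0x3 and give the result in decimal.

v = 111001011
Shift right by 1: 11100101
Mask low 2 bits: 01 = 1

1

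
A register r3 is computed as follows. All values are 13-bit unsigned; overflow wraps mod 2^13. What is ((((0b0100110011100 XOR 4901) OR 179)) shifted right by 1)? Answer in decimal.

3421

0b0100110011100 = 0100110011100
4901 = 1001100100101
→ XOR → 1101010111001 = 6841
179 = 0000010110011
→ OR → 1101010111011 = 6843
→ shifted right by 1 → 0110101011101 = 3421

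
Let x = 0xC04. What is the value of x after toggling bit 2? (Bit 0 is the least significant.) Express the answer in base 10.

x = 110000000100
bit 2 is currently 1; toggle it via x ^ (1 << 2) = x ^ 4
→ 110000000000 = 3072

3072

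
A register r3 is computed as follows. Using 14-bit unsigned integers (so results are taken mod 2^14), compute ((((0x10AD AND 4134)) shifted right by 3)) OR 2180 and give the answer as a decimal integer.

2692

0x10AD = 01000010101101
4134 = 01000000100110
→ AND → 01000000100100 = 4132
→ shifted right by 3 → 00001000000100 = 516
2180 = 00100010000100
→ OR → 00101010000100 = 2692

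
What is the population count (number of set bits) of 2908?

7

2908 = 101101011100
Count the 1s: 1 + 1 + 1 + 1 + 1 + 1 + 1 = 7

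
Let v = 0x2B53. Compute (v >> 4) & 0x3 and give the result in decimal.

v = 10101101010011
Shift right by 4: 1010110101
Mask low 2 bits: 01 = 1

1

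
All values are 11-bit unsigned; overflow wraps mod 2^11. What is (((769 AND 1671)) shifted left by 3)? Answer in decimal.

8

769 = 01100000001
1671 = 11010000111
→ AND → 01000000001 = 513
→ shifted left by 3 (mod 2^11) → 00000001000 = 8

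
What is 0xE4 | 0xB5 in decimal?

245

0xE4 = 11100100
0xB5 = 10110101
 OR → 11110101 = 245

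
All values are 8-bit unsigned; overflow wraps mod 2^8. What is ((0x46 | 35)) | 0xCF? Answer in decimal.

239

0x46 = 01000110
35 = 00100011
→ | → 01100111 = 103
0xCF = 11001111
→ | → 11101111 = 239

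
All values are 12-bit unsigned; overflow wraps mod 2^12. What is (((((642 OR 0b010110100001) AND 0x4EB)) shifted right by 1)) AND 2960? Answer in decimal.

528

642 = 001010000010
0b010110100001 = 010110100001
→ OR → 011110100011 = 1955
0x4EB = 010011101011
→ AND → 010010100011 = 1187
→ shifted right by 1 → 001001010001 = 593
2960 = 101110010000
→ AND → 001000010000 = 528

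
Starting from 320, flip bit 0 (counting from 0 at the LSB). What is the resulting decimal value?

321

x = 00101000000
bit 0 is currently 0; toggle it via x ^ (1 << 0) = x ^ 1
→ 00101000001 = 321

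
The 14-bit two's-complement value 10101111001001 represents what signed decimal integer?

pattern = 10101111001001 (MSB is 1 ⇒ negative)
Invert: 01010000110110, add 1 → 01010000110111 = 5175, so the value is -5175.
(Equivalently: 11209 - 2^14 = 11209 - 16384 = -5175.)

-5175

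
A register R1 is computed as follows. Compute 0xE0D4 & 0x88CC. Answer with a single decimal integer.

32964

0xE0D4 = 1110000011010100
0x88CC = 1000100011001100
AND → 1000000011000100 = 32964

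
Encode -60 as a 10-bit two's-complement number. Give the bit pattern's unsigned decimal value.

964

60 in 10 bits: 0000111100
Invert: 1111000011
Add 1:  1111000100 = 964
(Check: 2^10 - 60 = 1024 - 60 = 964.)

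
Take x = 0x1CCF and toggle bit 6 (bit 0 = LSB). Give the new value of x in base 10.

x = 01110011001111
bit 6 is currently 1; toggle it via x ^ (1 << 6) = x ^ 64
→ 01110010001111 = 7311

7311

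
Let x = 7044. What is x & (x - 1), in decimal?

7040

x = 1101110000100 = 7044
x - 1 = 1101110000011
AND   = 1101110000000 = 7040
(x & (x - 1) clears the lowest set bit of x.)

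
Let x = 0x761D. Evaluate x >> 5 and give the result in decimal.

944

0x761D = 111011000011101
shift right by 5 → 000001110110000 = 944
(equivalently, floor(30237 / 32))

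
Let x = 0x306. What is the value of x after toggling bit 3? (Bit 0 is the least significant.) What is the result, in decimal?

782

x = 0001100000110
bit 3 is currently 0; toggle it via x ^ (1 << 3) = x ^ 8
→ 0001100001110 = 782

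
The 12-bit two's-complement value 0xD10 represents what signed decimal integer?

pattern = 110100010000 (MSB is 1 ⇒ negative)
Invert: 001011101111, add 1 → 001011110000 = 752, so the value is -752.
(Equivalently: 3344 - 2^12 = 3344 - 4096 = -752.)

-752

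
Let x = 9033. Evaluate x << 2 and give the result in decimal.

36132

9033 = 0010001101001001
shift left by 2 → 1000110100100100 = 36132
(equivalently, 9033 × 2^2 = 9033 × 4)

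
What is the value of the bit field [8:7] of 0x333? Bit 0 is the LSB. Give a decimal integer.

2

v = 1100110011
Shift right by 7: 110
Mask low 2 bits: 10 = 2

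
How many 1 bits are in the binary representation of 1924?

5

1924 = 11110000100
Count the 1s: 1 + 1 + 1 + 1 + 1 = 5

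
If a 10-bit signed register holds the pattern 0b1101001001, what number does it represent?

-183

pattern = 1101001001 (MSB is 1 ⇒ negative)
Invert: 0010110110, add 1 → 0010110111 = 183, so the value is -183.
(Equivalently: 841 - 2^10 = 841 - 1024 = -183.)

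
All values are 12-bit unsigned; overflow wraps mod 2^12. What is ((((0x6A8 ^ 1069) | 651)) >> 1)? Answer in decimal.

0x6A8 = 011010101000
1069 = 010000101101
→ ^ → 001010000101 = 645
651 = 001010001011
→ | → 001010001111 = 655
→ >> 1 → 000101000111 = 327

327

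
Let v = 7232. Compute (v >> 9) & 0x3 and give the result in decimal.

2

v = 1110001000000
Shift right by 9: 1110
Mask low 2 bits: 10 = 2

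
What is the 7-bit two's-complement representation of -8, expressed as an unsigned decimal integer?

8 in 7 bits: 0001000
Invert: 1110111
Add 1:  1111000 = 120
(Check: 2^7 - 8 = 128 - 8 = 120.)

120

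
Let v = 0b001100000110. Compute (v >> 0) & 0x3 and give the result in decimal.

2

v = 001100000110
Shift right by 0: 001100000110
Mask low 2 bits: 10 = 2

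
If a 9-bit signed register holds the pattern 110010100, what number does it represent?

-108

pattern = 110010100 (MSB is 1 ⇒ negative)
Invert: 001101011, add 1 → 001101100 = 108, so the value is -108.
(Equivalently: 404 - 2^9 = 404 - 512 = -108.)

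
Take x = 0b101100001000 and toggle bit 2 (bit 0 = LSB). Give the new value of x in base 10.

2828

x = 101100001000
bit 2 is currently 0; toggle it via x ^ (1 << 2) = x ^ 4
→ 101100001100 = 2828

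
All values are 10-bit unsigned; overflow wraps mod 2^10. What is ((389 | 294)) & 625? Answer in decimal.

389 = 0110000101
294 = 0100100110
→ | → 0110100111 = 423
625 = 1001110001
→ & → 0000100001 = 33

33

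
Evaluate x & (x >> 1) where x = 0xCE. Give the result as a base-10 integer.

x = 11001110 = 206
x>>1 = 01100111
AND  = 01000110 = 70
(x & (x >> 1) has a 1 wherever x has two consecutive 1 bits.)

70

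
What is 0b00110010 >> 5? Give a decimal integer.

x = 110010
shift right by 5 → 000001 = 1
(equivalently, floor(50 / 32))

1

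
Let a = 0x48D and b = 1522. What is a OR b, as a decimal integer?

0x48D = 10010001101
1522 = 10111110010
 OR → 10111111111 = 1535

1535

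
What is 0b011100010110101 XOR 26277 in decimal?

a = 011100010110101
26277 = 110011010100101
XOR → 101111000010000 = 24080

24080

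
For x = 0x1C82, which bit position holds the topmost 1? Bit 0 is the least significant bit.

12

0x1C82 = 1110010000010
The topmost 1 is at position 12 (since 2^12 = 4096 ≤ 7298 < 8192).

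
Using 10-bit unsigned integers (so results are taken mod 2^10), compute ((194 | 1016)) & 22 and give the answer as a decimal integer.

194 = 0011000010
1016 = 1111111000
→ | → 1111111010 = 1018
22 = 0000010110
→ & → 0000010010 = 18

18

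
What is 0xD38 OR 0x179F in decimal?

0xD38 = 0110100111000
0x179F = 1011110011111
 OR → 1111110111111 = 8127

8127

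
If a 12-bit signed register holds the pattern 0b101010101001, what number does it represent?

pattern = 101010101001 (MSB is 1 ⇒ negative)
Invert: 010101010110, add 1 → 010101010111 = 1367, so the value is -1367.
(Equivalently: 2729 - 2^12 = 2729 - 4096 = -1367.)

-1367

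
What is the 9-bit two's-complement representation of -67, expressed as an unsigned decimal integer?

67 in 9 bits: 001000011
Invert: 110111100
Add 1:  110111101 = 445
(Check: 2^9 - 67 = 512 - 67 = 445.)

445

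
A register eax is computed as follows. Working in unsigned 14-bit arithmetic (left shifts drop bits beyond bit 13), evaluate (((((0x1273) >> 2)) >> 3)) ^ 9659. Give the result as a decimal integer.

0x1273 = 01001001110011
→ >> 2 → 00010010011100 = 1180
→ >> 3 → 00000010010011 = 147
9659 = 10010110111011
→ ^ → 10010100101000 = 9512

9512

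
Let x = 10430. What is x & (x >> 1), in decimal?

30

x = 10100010111110 = 10430
x>>1 = 01010001011111
AND  = 00000000011110 = 30
(x & (x >> 1) has a 1 wherever x has two consecutive 1 bits.)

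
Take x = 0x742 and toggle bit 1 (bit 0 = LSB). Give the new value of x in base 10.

1856

x = 11101000010
bit 1 is currently 1; toggle it via x ^ (1 << 1) = x ^ 2
→ 11101000000 = 1856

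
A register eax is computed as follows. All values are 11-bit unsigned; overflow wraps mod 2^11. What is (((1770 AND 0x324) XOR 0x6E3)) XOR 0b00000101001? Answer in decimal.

1258

1770 = 11011101010
0x324 = 01100100100
→ AND → 01000100000 = 544
0x6E3 = 11011100011
→ XOR → 10011000011 = 1219
0b00000101001 = 00000101001
→ XOR → 10011101010 = 1258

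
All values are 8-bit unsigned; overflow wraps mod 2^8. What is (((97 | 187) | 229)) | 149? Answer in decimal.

255

97 = 01100001
187 = 10111011
→ | → 11111011 = 251
229 = 11100101
→ | → 11111111 = 255
149 = 10010101
→ | → 11111111 = 255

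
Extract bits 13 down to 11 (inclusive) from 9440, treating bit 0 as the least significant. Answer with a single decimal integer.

4

v = 10010011100000
Shift right by 11: 100
Mask low 3 bits: 100 = 4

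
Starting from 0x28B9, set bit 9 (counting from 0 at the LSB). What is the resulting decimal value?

10937

x = 10100010111001
bit 9 is currently 0; set it via x | (1 << 9) = x | 512
→ 10101010111001 = 10937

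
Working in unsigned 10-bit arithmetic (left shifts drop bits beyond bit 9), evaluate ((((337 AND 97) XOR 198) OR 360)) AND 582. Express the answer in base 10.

70

337 = 0101010001
97 = 0001100001
→ AND → 0001000001 = 65
198 = 0011000110
→ XOR → 0010000111 = 135
360 = 0101101000
→ OR → 0111101111 = 495
582 = 1001000110
→ AND → 0001000110 = 70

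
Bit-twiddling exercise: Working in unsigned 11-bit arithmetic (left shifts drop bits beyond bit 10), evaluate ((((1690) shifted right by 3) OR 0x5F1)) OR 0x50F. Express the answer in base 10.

1690 = 11010011010
→ shifted right by 3 → 00011010011 = 211
0x5F1 = 10111110001
→ OR → 10111110011 = 1523
0x50F = 10100001111
→ OR → 10111111111 = 1535

1535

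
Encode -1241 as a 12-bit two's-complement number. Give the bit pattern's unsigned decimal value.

2855

1241 in 12 bits: 010011011001
Invert: 101100100110
Add 1:  101100100111 = 2855
(Check: 2^12 - 1241 = 4096 - 1241 = 2855.)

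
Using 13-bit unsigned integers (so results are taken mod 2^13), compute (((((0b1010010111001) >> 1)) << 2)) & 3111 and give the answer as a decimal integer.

0b1010010111001 = 1010010111001
→ >> 1 → 0101001011100 = 2652
→ << 2 (mod 2^13) → 0100101110000 = 2416
3111 = 0110000100111
→ & → 0100000100000 = 2080

2080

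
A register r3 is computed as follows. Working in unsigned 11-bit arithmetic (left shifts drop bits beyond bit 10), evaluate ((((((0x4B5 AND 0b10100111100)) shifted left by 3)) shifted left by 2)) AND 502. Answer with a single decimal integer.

128

0x4B5 = 10010110101
0b10100111100 = 10100111100
→ AND → 10000110100 = 1076
→ shifted left by 3 (mod 2^11) → 00110100000 = 416
→ shifted left by 2 (mod 2^11) → 11010000000 = 1664
502 = 00111110110
→ AND → 00010000000 = 128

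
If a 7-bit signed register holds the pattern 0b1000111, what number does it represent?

pattern = 1000111 (MSB is 1 ⇒ negative)
Invert: 0111000, add 1 → 0111001 = 57, so the value is -57.
(Equivalently: 71 - 2^7 = 71 - 128 = -57.)

-57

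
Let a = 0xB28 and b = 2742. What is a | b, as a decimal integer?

3006

0xB28 = 101100101000
2742 = 101010110110
 OR → 101110111110 = 3006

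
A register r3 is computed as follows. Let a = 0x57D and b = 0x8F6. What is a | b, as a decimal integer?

3583

0x57D = 010101111101
0x8F6 = 100011110110
 OR → 110111111111 = 3583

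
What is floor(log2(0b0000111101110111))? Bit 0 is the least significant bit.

0b0000111101110111 = 111101110111
The topmost 1 is at position 11 (since 2^11 = 2048 ≤ 3959 < 4096).

11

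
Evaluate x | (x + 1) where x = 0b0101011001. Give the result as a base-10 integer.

347

x = 101011001 = 345
x + 1 = 101011010
OR    = 101011011 = 347
(x | (x + 1) sets the lowest cleared bit.)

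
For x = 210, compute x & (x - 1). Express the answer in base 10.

x = 11010010 = 210
x - 1 = 11010001
AND   = 11010000 = 208
(x & (x - 1) clears the lowest set bit of x.)

208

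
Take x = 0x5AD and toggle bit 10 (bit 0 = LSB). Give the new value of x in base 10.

429

x = 010110101101
bit 10 is currently 1; toggle it via x ^ (1 << 10) = x ^ 1024
→ 000110101101 = 429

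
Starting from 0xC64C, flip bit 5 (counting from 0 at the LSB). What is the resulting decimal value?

50796

x = 1100011001001100
bit 5 is currently 0; toggle it via x ^ (1 << 5) = x ^ 32
→ 1100011001101100 = 50796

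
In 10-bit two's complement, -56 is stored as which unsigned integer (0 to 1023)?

968

56 in 10 bits: 0000111000
Invert: 1111000111
Add 1:  1111001000 = 968
(Check: 2^10 - 56 = 1024 - 56 = 968.)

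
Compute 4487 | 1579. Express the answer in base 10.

4487 = 1000110000111
1579 = 0011000101011
 OR → 1011110101111 = 6063

6063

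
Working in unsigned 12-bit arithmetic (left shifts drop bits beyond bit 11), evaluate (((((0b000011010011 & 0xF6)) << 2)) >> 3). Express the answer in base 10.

0b000011010011 = 000011010011
0xF6 = 000011110110
→ & → 000011010010 = 210
→ << 2 (mod 2^12) → 001101001000 = 840
→ >> 3 → 000001101001 = 105

105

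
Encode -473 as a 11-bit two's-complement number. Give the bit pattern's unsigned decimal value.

1575

473 in 11 bits: 00111011001
Invert: 11000100110
Add 1:  11000100111 = 1575
(Check: 2^11 - 473 = 2048 - 473 = 1575.)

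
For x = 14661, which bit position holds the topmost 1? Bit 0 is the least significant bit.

13

14661 = 11100101000101
The topmost 1 is at position 13 (since 2^13 = 8192 ≤ 14661 < 16384).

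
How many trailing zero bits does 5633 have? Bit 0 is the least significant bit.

0

5633 = 1011000000001
Trailing zeros: 0, so the lowest set bit is bit 0 (value 1).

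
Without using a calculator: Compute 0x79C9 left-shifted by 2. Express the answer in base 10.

124708

0x79C9 = 00111100111001001
shift left by 2 → 11110011100100100 = 124708
(equivalently, 31177 × 2^2 = 31177 × 4)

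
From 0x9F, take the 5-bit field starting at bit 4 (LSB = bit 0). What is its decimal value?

9

v = 00010011111
Shift right by 4: 0001001
Mask low 5 bits: 01001 = 9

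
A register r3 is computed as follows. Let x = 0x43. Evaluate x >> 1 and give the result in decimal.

0x43 = 1000011
shift right by 1 → 0100001 = 33
(equivalently, floor(67 / 2))

33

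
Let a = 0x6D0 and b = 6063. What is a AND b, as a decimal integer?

1664

0x6D0 = 0011011010000
6063 = 1011110101111
AND → 0011010000000 = 1664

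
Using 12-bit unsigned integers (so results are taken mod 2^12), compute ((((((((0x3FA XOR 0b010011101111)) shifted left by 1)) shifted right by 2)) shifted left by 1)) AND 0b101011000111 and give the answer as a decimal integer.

516

0x3FA = 001111111010
0b010011101111 = 010011101111
→ XOR → 011100010101 = 1813
→ shifted left by 1 (mod 2^12) → 111000101010 = 3626
→ shifted right by 2 → 001110001010 = 906
→ shifted left by 1 (mod 2^12) → 011100010100 = 1812
0b101011000111 = 101011000111
→ AND → 001000000100 = 516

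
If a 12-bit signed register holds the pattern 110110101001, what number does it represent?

pattern = 110110101001 (MSB is 1 ⇒ negative)
Invert: 001001010110, add 1 → 001001010111 = 599, so the value is -599.
(Equivalently: 3497 - 2^12 = 3497 - 4096 = -599.)

-599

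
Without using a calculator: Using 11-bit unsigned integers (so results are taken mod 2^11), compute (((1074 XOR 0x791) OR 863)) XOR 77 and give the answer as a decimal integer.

946

1074 = 10000110010
0x791 = 11110010001
→ XOR → 01110100011 = 931
863 = 01101011111
→ OR → 01111111111 = 1023
77 = 00001001101
→ XOR → 01110110010 = 946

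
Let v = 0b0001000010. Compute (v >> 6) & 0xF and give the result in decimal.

v = 0001000010
Shift right by 6: 0001
Mask low 4 bits: 0001 = 1

1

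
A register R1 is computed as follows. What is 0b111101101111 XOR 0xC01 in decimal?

878

a = 111101101111
0xC01 = 110000000001
XOR → 001101101110 = 878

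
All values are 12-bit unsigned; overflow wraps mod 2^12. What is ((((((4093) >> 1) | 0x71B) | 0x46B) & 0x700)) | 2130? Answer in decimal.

3922

4093 = 111111111101
→ >> 1 → 011111111110 = 2046
0x71B = 011100011011
→ | → 011111111111 = 2047
0x46B = 010001101011
→ | → 011111111111 = 2047
0x700 = 011100000000
→ & → 011100000000 = 1792
2130 = 100001010010
→ | → 111101010010 = 3922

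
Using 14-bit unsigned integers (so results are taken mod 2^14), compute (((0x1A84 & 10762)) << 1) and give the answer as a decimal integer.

5120

0x1A84 = 01101010000100
10762 = 10101000001010
→ & → 00101000000000 = 2560
→ << 1 (mod 2^14) → 01010000000000 = 5120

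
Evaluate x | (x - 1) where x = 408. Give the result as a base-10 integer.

415

x = 110011000 = 408
x - 1 = 110010111
OR    = 110011111 = 415
(x | (x - 1) sets all bits below the lowest set bit.)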